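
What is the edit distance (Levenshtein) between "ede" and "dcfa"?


Computing edit distance: "ede" -> "dcfa"
DP table:
           d    c    f    a
      0    1    2    3    4
  e   1    1    2    3    4
  d   2    1    2    3    4
  e   3    2    2    3    4
Edit distance = dp[3][4] = 4

4


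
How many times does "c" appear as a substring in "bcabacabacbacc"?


Searching for "c" in "bcabacabacbacc"
Scanning each position:
  Position 0: "b" => no
  Position 1: "c" => MATCH
  Position 2: "a" => no
  Position 3: "b" => no
  Position 4: "a" => no
  Position 5: "c" => MATCH
  Position 6: "a" => no
  Position 7: "b" => no
  Position 8: "a" => no
  Position 9: "c" => MATCH
  Position 10: "b" => no
  Position 11: "a" => no
  Position 12: "c" => MATCH
  Position 13: "c" => MATCH
Total occurrences: 5

5


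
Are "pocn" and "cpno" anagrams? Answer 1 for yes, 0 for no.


Strings: "pocn", "cpno"
Sorted first:  cnop
Sorted second: cnop
Sorted forms match => anagrams

1


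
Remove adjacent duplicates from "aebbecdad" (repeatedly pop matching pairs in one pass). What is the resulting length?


Input: aebbecdad
Stack-based adjacent duplicate removal:
  Read 'a': push. Stack: a
  Read 'e': push. Stack: ae
  Read 'b': push. Stack: aeb
  Read 'b': matches stack top 'b' => pop. Stack: ae
  Read 'e': matches stack top 'e' => pop. Stack: a
  Read 'c': push. Stack: ac
  Read 'd': push. Stack: acd
  Read 'a': push. Stack: acda
  Read 'd': push. Stack: acdad
Final stack: "acdad" (length 5)

5


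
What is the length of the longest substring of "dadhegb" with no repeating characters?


Input: "dadhegb"
Sliding window (track last position of each char):
  Position 0 ('d'): window [0,0] length 1 -- new best
  Position 1 ('a'): window [0,1] length 2 -- new best
  Position 2 ('d'): repeat (last at 0), move window start to 1
  Position 2 ('d'): window [1,2] length 2
  Position 3 ('h'): window [1,3] length 3 -- new best
  Position 4 ('e'): window [1,4] length 4 -- new best
  Position 5 ('g'): window [1,5] length 5 -- new best
  Position 6 ('b'): window [1,6] length 6 -- new best
Longest substring with no repeats: "adhegb" with length 6

6


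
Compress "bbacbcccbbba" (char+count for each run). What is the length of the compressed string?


Input: bbacbcccbbba
Runs:
  'b' x 2 => "b2"
  'a' x 1 => "a1"
  'c' x 1 => "c1"
  'b' x 1 => "b1"
  'c' x 3 => "c3"
  'b' x 3 => "b3"
  'a' x 1 => "a1"
Compressed: "b2a1c1b1c3b3a1"
Compressed length: 14

14


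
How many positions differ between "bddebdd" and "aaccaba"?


Comparing "bddebdd" and "aaccaba" position by position:
  Position 0: 'b' vs 'a' => DIFFER
  Position 1: 'd' vs 'a' => DIFFER
  Position 2: 'd' vs 'c' => DIFFER
  Position 3: 'e' vs 'c' => DIFFER
  Position 4: 'b' vs 'a' => DIFFER
  Position 5: 'd' vs 'b' => DIFFER
  Position 6: 'd' vs 'a' => DIFFER
Positions that differ: 7

7


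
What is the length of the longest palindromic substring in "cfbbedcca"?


Input: "cfbbedcca"
Checking substrings for palindromes:
  [2:4] "bb" (len 2) => palindrome
  [6:8] "cc" (len 2) => palindrome
Longest palindromic substring: "bb" with length 2

2


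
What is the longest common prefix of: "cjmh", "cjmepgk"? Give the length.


Words: cjmh, cjmepgk
  Position 0: all 'c' => match
  Position 1: all 'j' => match
  Position 2: all 'm' => match
  Position 3: ('h', 'e') => mismatch, stop
LCP = "cjm" (length 3)

3


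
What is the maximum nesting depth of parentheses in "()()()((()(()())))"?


Input: "()()()((()(()())))"
Tracking depth:
  Position 0 '(': depth becomes 1
  Position 1 ')': depth becomes 0
  Position 2 '(': depth becomes 1
  Position 3 ')': depth becomes 0
  Position 4 '(': depth becomes 1
  Position 5 ')': depth becomes 0
  Position 6 '(': depth becomes 1
  Position 7 '(': depth becomes 2
  Position 8 '(': depth becomes 3
  Position 9 ')': depth becomes 2
  Position 10 '(': depth becomes 3
  Position 11 '(': depth becomes 4
  Position 12 ')': depth becomes 3
  Position 13 '(': depth becomes 4
  Position 14 ')': depth becomes 3
  Position 15 ')': depth becomes 2
  Position 16 ')': depth becomes 1
  Position 17 ')': depth becomes 0
Maximum depth reached: 4

4


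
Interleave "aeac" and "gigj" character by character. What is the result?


Interleaving "aeac" and "gigj":
  Position 0: 'a' from first, 'g' from second => "ag"
  Position 1: 'e' from first, 'i' from second => "ei"
  Position 2: 'a' from first, 'g' from second => "ag"
  Position 3: 'c' from first, 'j' from second => "cj"
Result: ageiagcj

ageiagcj


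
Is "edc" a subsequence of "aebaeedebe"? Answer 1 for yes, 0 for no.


Check if "edc" is a subsequence of "aebaeedebe"
Greedy scan:
  Position 0 ('a'): no match needed
  Position 1 ('e'): matches sub[0] = 'e'
  Position 2 ('b'): no match needed
  Position 3 ('a'): no match needed
  Position 4 ('e'): no match needed
  Position 5 ('e'): no match needed
  Position 6 ('d'): matches sub[1] = 'd'
  Position 7 ('e'): no match needed
  Position 8 ('b'): no match needed
  Position 9 ('e'): no match needed
Only matched 2/3 characters => not a subsequence

0


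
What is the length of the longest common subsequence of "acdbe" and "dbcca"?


LCS of "acdbe" and "dbcca"
DP table:
           d    b    c    c    a
      0    0    0    0    0    0
  a   0    0    0    0    0    1
  c   0    0    0    1    1    1
  d   0    1    1    1    1    1
  b   0    1    2    2    2    2
  e   0    1    2    2    2    2
LCS length = dp[5][5] = 2

2


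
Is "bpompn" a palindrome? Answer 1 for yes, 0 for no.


Input: bpompn
Reversed: npmopb
  Compare pos 0 ('b') with pos 5 ('n'): MISMATCH
  Compare pos 1 ('p') with pos 4 ('p'): match
  Compare pos 2 ('o') with pos 3 ('m'): MISMATCH
Result: not a palindrome

0


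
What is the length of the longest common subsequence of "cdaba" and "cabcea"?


LCS of "cdaba" and "cabcea"
DP table:
           c    a    b    c    e    a
      0    0    0    0    0    0    0
  c   0    1    1    1    1    1    1
  d   0    1    1    1    1    1    1
  a   0    1    2    2    2    2    2
  b   0    1    2    3    3    3    3
  a   0    1    2    3    3    3    4
LCS length = dp[5][6] = 4

4


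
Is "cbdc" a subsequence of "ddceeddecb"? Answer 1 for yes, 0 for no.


Check if "cbdc" is a subsequence of "ddceeddecb"
Greedy scan:
  Position 0 ('d'): no match needed
  Position 1 ('d'): no match needed
  Position 2 ('c'): matches sub[0] = 'c'
  Position 3 ('e'): no match needed
  Position 4 ('e'): no match needed
  Position 5 ('d'): no match needed
  Position 6 ('d'): no match needed
  Position 7 ('e'): no match needed
  Position 8 ('c'): no match needed
  Position 9 ('b'): matches sub[1] = 'b'
Only matched 2/4 characters => not a subsequence

0


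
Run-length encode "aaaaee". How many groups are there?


Input: aaaaee
Scanning for consecutive runs:
  Group 1: 'a' x 4 (positions 0-3)
  Group 2: 'e' x 2 (positions 4-5)
Total groups: 2

2


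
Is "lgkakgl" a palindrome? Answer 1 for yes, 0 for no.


Input: lgkakgl
Reversed: lgkakgl
  Compare pos 0 ('l') with pos 6 ('l'): match
  Compare pos 1 ('g') with pos 5 ('g'): match
  Compare pos 2 ('k') with pos 4 ('k'): match
Result: palindrome

1


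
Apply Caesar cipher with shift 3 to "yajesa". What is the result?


Caesar cipher: shift "yajesa" by 3
  'y' (pos 24) + 3 = pos 1 = 'b'
  'a' (pos 0) + 3 = pos 3 = 'd'
  'j' (pos 9) + 3 = pos 12 = 'm'
  'e' (pos 4) + 3 = pos 7 = 'h'
  's' (pos 18) + 3 = pos 21 = 'v'
  'a' (pos 0) + 3 = pos 3 = 'd'
Result: bdmhvd

bdmhvd


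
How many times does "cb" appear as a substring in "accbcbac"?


Searching for "cb" in "accbcbac"
Scanning each position:
  Position 0: "ac" => no
  Position 1: "cc" => no
  Position 2: "cb" => MATCH
  Position 3: "bc" => no
  Position 4: "cb" => MATCH
  Position 5: "ba" => no
  Position 6: "ac" => no
Total occurrences: 2

2


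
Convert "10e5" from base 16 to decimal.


Input: "10e5" in base 16
Positional expansion:
  Digit '1' (value 1) x 16^3 = 4096
  Digit '0' (value 0) x 16^2 = 0
  Digit 'e' (value 14) x 16^1 = 224
  Digit '5' (value 5) x 16^0 = 5
Sum = 4325

4325


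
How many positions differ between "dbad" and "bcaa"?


Comparing "dbad" and "bcaa" position by position:
  Position 0: 'd' vs 'b' => DIFFER
  Position 1: 'b' vs 'c' => DIFFER
  Position 2: 'a' vs 'a' => same
  Position 3: 'd' vs 'a' => DIFFER
Positions that differ: 3

3


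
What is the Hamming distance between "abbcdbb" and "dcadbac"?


Comparing "abbcdbb" and "dcadbac" position by position:
  Position 0: 'a' vs 'd' => differ
  Position 1: 'b' vs 'c' => differ
  Position 2: 'b' vs 'a' => differ
  Position 3: 'c' vs 'd' => differ
  Position 4: 'd' vs 'b' => differ
  Position 5: 'b' vs 'a' => differ
  Position 6: 'b' vs 'c' => differ
Total differences (Hamming distance): 7

7


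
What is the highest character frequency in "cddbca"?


Input: cddbca
Character counts:
  'a': 1
  'b': 1
  'c': 2
  'd': 2
Maximum frequency: 2

2


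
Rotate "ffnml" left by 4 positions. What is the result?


Input: "ffnml", rotate left by 4
First 4 characters: "ffnm"
Remaining characters: "l"
Concatenate remaining + first: "l" + "ffnm" = "lffnm"

lffnm


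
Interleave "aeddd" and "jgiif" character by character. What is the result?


Interleaving "aeddd" and "jgiif":
  Position 0: 'a' from first, 'j' from second => "aj"
  Position 1: 'e' from first, 'g' from second => "eg"
  Position 2: 'd' from first, 'i' from second => "di"
  Position 3: 'd' from first, 'i' from second => "di"
  Position 4: 'd' from first, 'f' from second => "df"
Result: ajegdididf

ajegdididf


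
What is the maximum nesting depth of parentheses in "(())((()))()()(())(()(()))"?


Input: "(())((()))()()(())(()(()))"
Tracking depth:
  Position 0 '(': depth becomes 1
  Position 1 '(': depth becomes 2
  Position 2 ')': depth becomes 1
  Position 3 ')': depth becomes 0
  Position 4 '(': depth becomes 1
  Position 5 '(': depth becomes 2
  Position 6 '(': depth becomes 3
  Position 7 ')': depth becomes 2
  Position 8 ')': depth becomes 1
  Position 9 ')': depth becomes 0
  Position 10 '(': depth becomes 1
  Position 11 ')': depth becomes 0
  Position 12 '(': depth becomes 1
  Position 13 ')': depth becomes 0
  Position 14 '(': depth becomes 1
  Position 15 '(': depth becomes 2
  Position 16 ')': depth becomes 1
  Position 17 ')': depth becomes 0
  Position 18 '(': depth becomes 1
  Position 19 '(': depth becomes 2
  Position 20 ')': depth becomes 1
  Position 21 '(': depth becomes 2
  Position 22 '(': depth becomes 3
  Position 23 ')': depth becomes 2
  Position 24 ')': depth becomes 1
  Position 25 ')': depth becomes 0
Maximum depth reached: 3

3


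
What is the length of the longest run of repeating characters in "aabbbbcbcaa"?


Input: "aabbbbcbcaa"
Scanning for longest run:
  Position 1 ('a'): continues run of 'a', length=2
  Position 2 ('b'): new char, reset run to 1
  Position 3 ('b'): continues run of 'b', length=2
  Position 4 ('b'): continues run of 'b', length=3
  Position 5 ('b'): continues run of 'b', length=4
  Position 6 ('c'): new char, reset run to 1
  Position 7 ('b'): new char, reset run to 1
  Position 8 ('c'): new char, reset run to 1
  Position 9 ('a'): new char, reset run to 1
  Position 10 ('a'): continues run of 'a', length=2
Longest run: 'b' with length 4

4


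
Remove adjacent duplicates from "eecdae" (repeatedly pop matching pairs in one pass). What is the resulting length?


Input: eecdae
Stack-based adjacent duplicate removal:
  Read 'e': push. Stack: e
  Read 'e': matches stack top 'e' => pop. Stack: (empty)
  Read 'c': push. Stack: c
  Read 'd': push. Stack: cd
  Read 'a': push. Stack: cda
  Read 'e': push. Stack: cdae
Final stack: "cdae" (length 4)

4


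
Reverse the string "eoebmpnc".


Input: eoebmpnc
Reading characters right to left:
  Position 7: 'c'
  Position 6: 'n'
  Position 5: 'p'
  Position 4: 'm'
  Position 3: 'b'
  Position 2: 'e'
  Position 1: 'o'
  Position 0: 'e'
Reversed: cnpmbeoe

cnpmbeoe


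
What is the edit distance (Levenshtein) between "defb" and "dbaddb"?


Computing edit distance: "defb" -> "dbaddb"
DP table:
           d    b    a    d    d    b
      0    1    2    3    4    5    6
  d   1    0    1    2    3    4    5
  e   2    1    1    2    3    4    5
  f   3    2    2    2    3    4    5
  b   4    3    2    3    3    4    4
Edit distance = dp[4][6] = 4

4


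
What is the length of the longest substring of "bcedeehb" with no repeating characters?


Input: "bcedeehb"
Sliding window (track last position of each char):
  Position 0 ('b'): window [0,0] length 1 -- new best
  Position 1 ('c'): window [0,1] length 2 -- new best
  Position 2 ('e'): window [0,2] length 3 -- new best
  Position 3 ('d'): window [0,3] length 4 -- new best
  Position 4 ('e'): repeat (last at 2), move window start to 3
  Position 4 ('e'): window [3,4] length 2
  Position 5 ('e'): repeat (last at 4), move window start to 5
  Position 5 ('e'): window [5,5] length 1
  Position 6 ('h'): window [5,6] length 2
  Position 7 ('b'): window [5,7] length 3
Longest substring with no repeats: "bced" with length 4

4


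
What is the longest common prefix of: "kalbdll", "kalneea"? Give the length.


Words: kalbdll, kalneea
  Position 0: all 'k' => match
  Position 1: all 'a' => match
  Position 2: all 'l' => match
  Position 3: ('b', 'n') => mismatch, stop
LCP = "kal" (length 3)

3


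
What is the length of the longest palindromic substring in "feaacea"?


Input: "feaacea"
Checking substrings for palindromes:
  [2:4] "aa" (len 2) => palindrome
Longest palindromic substring: "aa" with length 2

2


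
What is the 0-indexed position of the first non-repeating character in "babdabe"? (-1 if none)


Input: babdabe
Character frequencies:
  'a': 2
  'b': 3
  'd': 1
  'e': 1
Scanning left to right for freq == 1:
  Position 0 ('b'): freq=3, skip
  Position 1 ('a'): freq=2, skip
  Position 2 ('b'): freq=3, skip
  Position 3 ('d'): unique! => answer = 3

3


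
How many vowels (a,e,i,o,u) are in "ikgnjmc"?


Input: ikgnjmc
Checking each character:
  'i' at position 0: vowel (running total: 1)
  'k' at position 1: consonant
  'g' at position 2: consonant
  'n' at position 3: consonant
  'j' at position 4: consonant
  'm' at position 5: consonant
  'c' at position 6: consonant
Total vowels: 1

1


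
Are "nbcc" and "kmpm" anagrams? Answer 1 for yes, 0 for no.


Strings: "nbcc", "kmpm"
Sorted first:  bccn
Sorted second: kmmp
Differ at position 0: 'b' vs 'k' => not anagrams

0


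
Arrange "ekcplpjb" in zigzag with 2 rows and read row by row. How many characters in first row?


Zigzag "ekcplpjb" into 2 rows:
Placing characters:
  'e' => row 0
  'k' => row 1
  'c' => row 0
  'p' => row 1
  'l' => row 0
  'p' => row 1
  'j' => row 0
  'b' => row 1
Rows:
  Row 0: "eclj"
  Row 1: "kppb"
First row length: 4

4


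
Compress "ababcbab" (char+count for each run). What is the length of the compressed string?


Input: ababcbab
Runs:
  'a' x 1 => "a1"
  'b' x 1 => "b1"
  'a' x 1 => "a1"
  'b' x 1 => "b1"
  'c' x 1 => "c1"
  'b' x 1 => "b1"
  'a' x 1 => "a1"
  'b' x 1 => "b1"
Compressed: "a1b1a1b1c1b1a1b1"
Compressed length: 16

16


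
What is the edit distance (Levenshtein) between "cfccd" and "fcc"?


Computing edit distance: "cfccd" -> "fcc"
DP table:
           f    c    c
      0    1    2    3
  c   1    1    1    2
  f   2    1    2    2
  c   3    2    1    2
  c   4    3    2    1
  d   5    4    3    2
Edit distance = dp[5][3] = 2

2


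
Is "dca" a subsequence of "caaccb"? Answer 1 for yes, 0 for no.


Check if "dca" is a subsequence of "caaccb"
Greedy scan:
  Position 0 ('c'): no match needed
  Position 1 ('a'): no match needed
  Position 2 ('a'): no match needed
  Position 3 ('c'): no match needed
  Position 4 ('c'): no match needed
  Position 5 ('b'): no match needed
Only matched 0/3 characters => not a subsequence

0


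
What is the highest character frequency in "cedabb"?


Input: cedabb
Character counts:
  'a': 1
  'b': 2
  'c': 1
  'd': 1
  'e': 1
Maximum frequency: 2

2


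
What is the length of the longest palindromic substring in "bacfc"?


Input: "bacfc"
Checking substrings for palindromes:
  [2:5] "cfc" (len 3) => palindrome
Longest palindromic substring: "cfc" with length 3

3


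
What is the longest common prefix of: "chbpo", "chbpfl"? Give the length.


Words: chbpo, chbpfl
  Position 0: all 'c' => match
  Position 1: all 'h' => match
  Position 2: all 'b' => match
  Position 3: all 'p' => match
  Position 4: ('o', 'f') => mismatch, stop
LCP = "chbp" (length 4)

4


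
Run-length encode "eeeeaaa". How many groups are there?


Input: eeeeaaa
Scanning for consecutive runs:
  Group 1: 'e' x 4 (positions 0-3)
  Group 2: 'a' x 3 (positions 4-6)
Total groups: 2

2


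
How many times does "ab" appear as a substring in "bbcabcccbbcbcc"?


Searching for "ab" in "bbcabcccbbcbcc"
Scanning each position:
  Position 0: "bb" => no
  Position 1: "bc" => no
  Position 2: "ca" => no
  Position 3: "ab" => MATCH
  Position 4: "bc" => no
  Position 5: "cc" => no
  Position 6: "cc" => no
  Position 7: "cb" => no
  Position 8: "bb" => no
  Position 9: "bc" => no
  Position 10: "cb" => no
  Position 11: "bc" => no
  Position 12: "cc" => no
Total occurrences: 1

1


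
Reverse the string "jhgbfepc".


Input: jhgbfepc
Reading characters right to left:
  Position 7: 'c'
  Position 6: 'p'
  Position 5: 'e'
  Position 4: 'f'
  Position 3: 'b'
  Position 2: 'g'
  Position 1: 'h'
  Position 0: 'j'
Reversed: cpefbghj

cpefbghj


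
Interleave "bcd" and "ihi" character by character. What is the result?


Interleaving "bcd" and "ihi":
  Position 0: 'b' from first, 'i' from second => "bi"
  Position 1: 'c' from first, 'h' from second => "ch"
  Position 2: 'd' from first, 'i' from second => "di"
Result: bichdi

bichdi


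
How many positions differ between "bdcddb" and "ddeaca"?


Comparing "bdcddb" and "ddeaca" position by position:
  Position 0: 'b' vs 'd' => DIFFER
  Position 1: 'd' vs 'd' => same
  Position 2: 'c' vs 'e' => DIFFER
  Position 3: 'd' vs 'a' => DIFFER
  Position 4: 'd' vs 'c' => DIFFER
  Position 5: 'b' vs 'a' => DIFFER
Positions that differ: 5

5


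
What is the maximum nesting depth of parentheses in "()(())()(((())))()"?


Input: "()(())()(((())))()"
Tracking depth:
  Position 0 '(': depth becomes 1
  Position 1 ')': depth becomes 0
  Position 2 '(': depth becomes 1
  Position 3 '(': depth becomes 2
  Position 4 ')': depth becomes 1
  Position 5 ')': depth becomes 0
  Position 6 '(': depth becomes 1
  Position 7 ')': depth becomes 0
  Position 8 '(': depth becomes 1
  Position 9 '(': depth becomes 2
  Position 10 '(': depth becomes 3
  Position 11 '(': depth becomes 4
  Position 12 ')': depth becomes 3
  Position 13 ')': depth becomes 2
  Position 14 ')': depth becomes 1
  Position 15 ')': depth becomes 0
  Position 16 '(': depth becomes 1
  Position 17 ')': depth becomes 0
Maximum depth reached: 4

4


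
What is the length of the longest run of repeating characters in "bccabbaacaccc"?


Input: "bccabbaacaccc"
Scanning for longest run:
  Position 1 ('c'): new char, reset run to 1
  Position 2 ('c'): continues run of 'c', length=2
  Position 3 ('a'): new char, reset run to 1
  Position 4 ('b'): new char, reset run to 1
  Position 5 ('b'): continues run of 'b', length=2
  Position 6 ('a'): new char, reset run to 1
  Position 7 ('a'): continues run of 'a', length=2
  Position 8 ('c'): new char, reset run to 1
  Position 9 ('a'): new char, reset run to 1
  Position 10 ('c'): new char, reset run to 1
  Position 11 ('c'): continues run of 'c', length=2
  Position 12 ('c'): continues run of 'c', length=3
Longest run: 'c' with length 3

3


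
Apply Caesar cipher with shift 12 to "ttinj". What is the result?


Caesar cipher: shift "ttinj" by 12
  't' (pos 19) + 12 = pos 5 = 'f'
  't' (pos 19) + 12 = pos 5 = 'f'
  'i' (pos 8) + 12 = pos 20 = 'u'
  'n' (pos 13) + 12 = pos 25 = 'z'
  'j' (pos 9) + 12 = pos 21 = 'v'
Result: ffuzv

ffuzv


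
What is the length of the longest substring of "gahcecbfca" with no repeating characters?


Input: "gahcecbfca"
Sliding window (track last position of each char):
  Position 0 ('g'): window [0,0] length 1 -- new best
  Position 1 ('a'): window [0,1] length 2 -- new best
  Position 2 ('h'): window [0,2] length 3 -- new best
  Position 3 ('c'): window [0,3] length 4 -- new best
  Position 4 ('e'): window [0,4] length 5 -- new best
  Position 5 ('c'): repeat (last at 3), move window start to 4
  Position 5 ('c'): window [4,5] length 2
  Position 6 ('b'): window [4,6] length 3
  Position 7 ('f'): window [4,7] length 4
  Position 8 ('c'): repeat (last at 5), move window start to 6
  Position 8 ('c'): window [6,8] length 3
  Position 9 ('a'): window [6,9] length 4
Longest substring with no repeats: "gahce" with length 5

5


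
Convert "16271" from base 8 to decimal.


Input: "16271" in base 8
Positional expansion:
  Digit '1' (value 1) x 8^4 = 4096
  Digit '6' (value 6) x 8^3 = 3072
  Digit '2' (value 2) x 8^2 = 128
  Digit '7' (value 7) x 8^1 = 56
  Digit '1' (value 1) x 8^0 = 1
Sum = 7353

7353


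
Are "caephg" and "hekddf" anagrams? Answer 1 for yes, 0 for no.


Strings: "caephg", "hekddf"
Sorted first:  aceghp
Sorted second: ddefhk
Differ at position 0: 'a' vs 'd' => not anagrams

0


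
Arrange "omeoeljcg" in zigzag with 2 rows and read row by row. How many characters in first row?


Zigzag "omeoeljcg" into 2 rows:
Placing characters:
  'o' => row 0
  'm' => row 1
  'e' => row 0
  'o' => row 1
  'e' => row 0
  'l' => row 1
  'j' => row 0
  'c' => row 1
  'g' => row 0
Rows:
  Row 0: "oeejg"
  Row 1: "molc"
First row length: 5

5


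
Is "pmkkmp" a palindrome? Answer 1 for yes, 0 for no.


Input: pmkkmp
Reversed: pmkkmp
  Compare pos 0 ('p') with pos 5 ('p'): match
  Compare pos 1 ('m') with pos 4 ('m'): match
  Compare pos 2 ('k') with pos 3 ('k'): match
Result: palindrome

1


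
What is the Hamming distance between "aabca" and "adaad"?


Comparing "aabca" and "adaad" position by position:
  Position 0: 'a' vs 'a' => same
  Position 1: 'a' vs 'd' => differ
  Position 2: 'b' vs 'a' => differ
  Position 3: 'c' vs 'a' => differ
  Position 4: 'a' vs 'd' => differ
Total differences (Hamming distance): 4

4


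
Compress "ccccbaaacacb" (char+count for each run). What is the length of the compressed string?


Input: ccccbaaacacb
Runs:
  'c' x 4 => "c4"
  'b' x 1 => "b1"
  'a' x 3 => "a3"
  'c' x 1 => "c1"
  'a' x 1 => "a1"
  'c' x 1 => "c1"
  'b' x 1 => "b1"
Compressed: "c4b1a3c1a1c1b1"
Compressed length: 14

14


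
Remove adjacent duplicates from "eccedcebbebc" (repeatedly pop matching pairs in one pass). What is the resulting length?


Input: eccedcebbebc
Stack-based adjacent duplicate removal:
  Read 'e': push. Stack: e
  Read 'c': push. Stack: ec
  Read 'c': matches stack top 'c' => pop. Stack: e
  Read 'e': matches stack top 'e' => pop. Stack: (empty)
  Read 'd': push. Stack: d
  Read 'c': push. Stack: dc
  Read 'e': push. Stack: dce
  Read 'b': push. Stack: dceb
  Read 'b': matches stack top 'b' => pop. Stack: dce
  Read 'e': matches stack top 'e' => pop. Stack: dc
  Read 'b': push. Stack: dcb
  Read 'c': push. Stack: dcbc
Final stack: "dcbc" (length 4)

4


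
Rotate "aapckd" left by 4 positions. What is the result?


Input: "aapckd", rotate left by 4
First 4 characters: "aapc"
Remaining characters: "kd"
Concatenate remaining + first: "kd" + "aapc" = "kdaapc"

kdaapc


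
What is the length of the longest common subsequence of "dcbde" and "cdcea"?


LCS of "dcbde" and "cdcea"
DP table:
           c    d    c    e    a
      0    0    0    0    0    0
  d   0    0    1    1    1    1
  c   0    1    1    2    2    2
  b   0    1    1    2    2    2
  d   0    1    2    2    2    2
  e   0    1    2    2    3    3
LCS length = dp[5][5] = 3

3


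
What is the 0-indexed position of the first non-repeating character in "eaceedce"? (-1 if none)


Input: eaceedce
Character frequencies:
  'a': 1
  'c': 2
  'd': 1
  'e': 4
Scanning left to right for freq == 1:
  Position 0 ('e'): freq=4, skip
  Position 1 ('a'): unique! => answer = 1

1


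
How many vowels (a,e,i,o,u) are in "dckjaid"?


Input: dckjaid
Checking each character:
  'd' at position 0: consonant
  'c' at position 1: consonant
  'k' at position 2: consonant
  'j' at position 3: consonant
  'a' at position 4: vowel (running total: 1)
  'i' at position 5: vowel (running total: 2)
  'd' at position 6: consonant
Total vowels: 2

2


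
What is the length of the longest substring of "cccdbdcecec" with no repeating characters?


Input: "cccdbdcecec"
Sliding window (track last position of each char):
  Position 0 ('c'): window [0,0] length 1 -- new best
  Position 1 ('c'): repeat (last at 0), move window start to 1
  Position 1 ('c'): window [1,1] length 1
  Position 2 ('c'): repeat (last at 1), move window start to 2
  Position 2 ('c'): window [2,2] length 1
  Position 3 ('d'): window [2,3] length 2 -- new best
  Position 4 ('b'): window [2,4] length 3 -- new best
  Position 5 ('d'): repeat (last at 3), move window start to 4
  Position 5 ('d'): window [4,5] length 2
  Position 6 ('c'): window [4,6] length 3
  Position 7 ('e'): window [4,7] length 4 -- new best
  Position 8 ('c'): repeat (last at 6), move window start to 7
  Position 8 ('c'): window [7,8] length 2
  Position 9 ('e'): repeat (last at 7), move window start to 8
  Position 9 ('e'): window [8,9] length 2
  Position 10 ('c'): repeat (last at 8), move window start to 9
  Position 10 ('c'): window [9,10] length 2
Longest substring with no repeats: "bdce" with length 4

4


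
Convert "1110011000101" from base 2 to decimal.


Input: "1110011000101" in base 2
Positional expansion:
  Digit '1' (value 1) x 2^12 = 4096
  Digit '1' (value 1) x 2^11 = 2048
  Digit '1' (value 1) x 2^10 = 1024
  Digit '0' (value 0) x 2^9 = 0
  Digit '0' (value 0) x 2^8 = 0
  Digit '1' (value 1) x 2^7 = 128
  Digit '1' (value 1) x 2^6 = 64
  Digit '0' (value 0) x 2^5 = 0
  Digit '0' (value 0) x 2^4 = 0
  Digit '0' (value 0) x 2^3 = 0
  Digit '1' (value 1) x 2^2 = 4
  Digit '0' (value 0) x 2^1 = 0
  Digit '1' (value 1) x 2^0 = 1
Sum = 7365

7365


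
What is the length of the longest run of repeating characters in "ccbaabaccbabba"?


Input: "ccbaabaccbabba"
Scanning for longest run:
  Position 1 ('c'): continues run of 'c', length=2
  Position 2 ('b'): new char, reset run to 1
  Position 3 ('a'): new char, reset run to 1
  Position 4 ('a'): continues run of 'a', length=2
  Position 5 ('b'): new char, reset run to 1
  Position 6 ('a'): new char, reset run to 1
  Position 7 ('c'): new char, reset run to 1
  Position 8 ('c'): continues run of 'c', length=2
  Position 9 ('b'): new char, reset run to 1
  Position 10 ('a'): new char, reset run to 1
  Position 11 ('b'): new char, reset run to 1
  Position 12 ('b'): continues run of 'b', length=2
  Position 13 ('a'): new char, reset run to 1
Longest run: 'c' with length 2

2


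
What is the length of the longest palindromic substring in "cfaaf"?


Input: "cfaaf"
Checking substrings for palindromes:
  [1:5] "faaf" (len 4) => palindrome
  [2:4] "aa" (len 2) => palindrome
Longest palindromic substring: "faaf" with length 4

4


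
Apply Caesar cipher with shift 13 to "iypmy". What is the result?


Caesar cipher: shift "iypmy" by 13
  'i' (pos 8) + 13 = pos 21 = 'v'
  'y' (pos 24) + 13 = pos 11 = 'l'
  'p' (pos 15) + 13 = pos 2 = 'c'
  'm' (pos 12) + 13 = pos 25 = 'z'
  'y' (pos 24) + 13 = pos 11 = 'l'
Result: vlczl

vlczl


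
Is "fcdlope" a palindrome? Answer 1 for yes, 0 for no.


Input: fcdlope
Reversed: epoldcf
  Compare pos 0 ('f') with pos 6 ('e'): MISMATCH
  Compare pos 1 ('c') with pos 5 ('p'): MISMATCH
  Compare pos 2 ('d') with pos 4 ('o'): MISMATCH
Result: not a palindrome

0


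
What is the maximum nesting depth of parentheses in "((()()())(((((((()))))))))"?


Input: "((()()())(((((((()))))))))"
Tracking depth:
  Position 0 '(': depth becomes 1
  Position 1 '(': depth becomes 2
  Position 2 '(': depth becomes 3
  Position 3 ')': depth becomes 2
  Position 4 '(': depth becomes 3
  Position 5 ')': depth becomes 2
  Position 6 '(': depth becomes 3
  Position 7 ')': depth becomes 2
  Position 8 ')': depth becomes 1
  Position 9 '(': depth becomes 2
  Position 10 '(': depth becomes 3
  Position 11 '(': depth becomes 4
  Position 12 '(': depth becomes 5
  Position 13 '(': depth becomes 6
  Position 14 '(': depth becomes 7
  Position 15 '(': depth becomes 8
  Position 16 '(': depth becomes 9
  Position 17 ')': depth becomes 8
  Position 18 ')': depth becomes 7
  Position 19 ')': depth becomes 6
  Position 20 ')': depth becomes 5
  Position 21 ')': depth becomes 4
  Position 22 ')': depth becomes 3
  Position 23 ')': depth becomes 2
  Position 24 ')': depth becomes 1
  Position 25 ')': depth becomes 0
Maximum depth reached: 9

9


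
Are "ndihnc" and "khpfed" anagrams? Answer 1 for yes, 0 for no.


Strings: "ndihnc", "khpfed"
Sorted first:  cdhinn
Sorted second: defhkp
Differ at position 0: 'c' vs 'd' => not anagrams

0


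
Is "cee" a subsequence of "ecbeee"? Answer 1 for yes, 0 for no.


Check if "cee" is a subsequence of "ecbeee"
Greedy scan:
  Position 0 ('e'): no match needed
  Position 1 ('c'): matches sub[0] = 'c'
  Position 2 ('b'): no match needed
  Position 3 ('e'): matches sub[1] = 'e'
  Position 4 ('e'): matches sub[2] = 'e'
  Position 5 ('e'): no match needed
All 3 characters matched => is a subsequence

1


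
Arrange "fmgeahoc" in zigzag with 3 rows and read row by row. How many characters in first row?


Zigzag "fmgeahoc" into 3 rows:
Placing characters:
  'f' => row 0
  'm' => row 1
  'g' => row 2
  'e' => row 1
  'a' => row 0
  'h' => row 1
  'o' => row 2
  'c' => row 1
Rows:
  Row 0: "fa"
  Row 1: "mehc"
  Row 2: "go"
First row length: 2

2


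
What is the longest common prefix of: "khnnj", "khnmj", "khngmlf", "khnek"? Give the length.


Words: khnnj, khnmj, khngmlf, khnek
  Position 0: all 'k' => match
  Position 1: all 'h' => match
  Position 2: all 'n' => match
  Position 3: ('n', 'm', 'g', 'e') => mismatch, stop
LCP = "khn" (length 3)

3


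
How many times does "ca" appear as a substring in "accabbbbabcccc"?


Searching for "ca" in "accabbbbabcccc"
Scanning each position:
  Position 0: "ac" => no
  Position 1: "cc" => no
  Position 2: "ca" => MATCH
  Position 3: "ab" => no
  Position 4: "bb" => no
  Position 5: "bb" => no
  Position 6: "bb" => no
  Position 7: "ba" => no
  Position 8: "ab" => no
  Position 9: "bc" => no
  Position 10: "cc" => no
  Position 11: "cc" => no
  Position 12: "cc" => no
Total occurrences: 1

1


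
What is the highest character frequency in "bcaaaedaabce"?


Input: bcaaaedaabce
Character counts:
  'a': 5
  'b': 2
  'c': 2
  'd': 1
  'e': 2
Maximum frequency: 5

5


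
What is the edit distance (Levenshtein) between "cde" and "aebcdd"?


Computing edit distance: "cde" -> "aebcdd"
DP table:
           a    e    b    c    d    d
      0    1    2    3    4    5    6
  c   1    1    2    3    3    4    5
  d   2    2    2    3    4    3    4
  e   3    3    2    3    4    4    4
Edit distance = dp[3][6] = 4

4


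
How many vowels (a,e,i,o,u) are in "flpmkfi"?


Input: flpmkfi
Checking each character:
  'f' at position 0: consonant
  'l' at position 1: consonant
  'p' at position 2: consonant
  'm' at position 3: consonant
  'k' at position 4: consonant
  'f' at position 5: consonant
  'i' at position 6: vowel (running total: 1)
Total vowels: 1

1


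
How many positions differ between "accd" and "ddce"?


Comparing "accd" and "ddce" position by position:
  Position 0: 'a' vs 'd' => DIFFER
  Position 1: 'c' vs 'd' => DIFFER
  Position 2: 'c' vs 'c' => same
  Position 3: 'd' vs 'e' => DIFFER
Positions that differ: 3

3


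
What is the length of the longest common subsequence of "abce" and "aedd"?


LCS of "abce" and "aedd"
DP table:
           a    e    d    d
      0    0    0    0    0
  a   0    1    1    1    1
  b   0    1    1    1    1
  c   0    1    1    1    1
  e   0    1    2    2    2
LCS length = dp[4][4] = 2

2


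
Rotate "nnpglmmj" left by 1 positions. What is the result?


Input: "nnpglmmj", rotate left by 1
First 1 characters: "n"
Remaining characters: "npglmmj"
Concatenate remaining + first: "npglmmj" + "n" = "npglmmjn"

npglmmjn


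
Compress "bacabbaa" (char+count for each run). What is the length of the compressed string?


Input: bacabbaa
Runs:
  'b' x 1 => "b1"
  'a' x 1 => "a1"
  'c' x 1 => "c1"
  'a' x 1 => "a1"
  'b' x 2 => "b2"
  'a' x 2 => "a2"
Compressed: "b1a1c1a1b2a2"
Compressed length: 12

12


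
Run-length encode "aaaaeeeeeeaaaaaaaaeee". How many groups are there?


Input: aaaaeeeeeeaaaaaaaaeee
Scanning for consecutive runs:
  Group 1: 'a' x 4 (positions 0-3)
  Group 2: 'e' x 6 (positions 4-9)
  Group 3: 'a' x 8 (positions 10-17)
  Group 4: 'e' x 3 (positions 18-20)
Total groups: 4

4


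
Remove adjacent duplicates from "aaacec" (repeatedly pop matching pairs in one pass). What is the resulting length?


Input: aaacec
Stack-based adjacent duplicate removal:
  Read 'a': push. Stack: a
  Read 'a': matches stack top 'a' => pop. Stack: (empty)
  Read 'a': push. Stack: a
  Read 'c': push. Stack: ac
  Read 'e': push. Stack: ace
  Read 'c': push. Stack: acec
Final stack: "acec" (length 4)

4


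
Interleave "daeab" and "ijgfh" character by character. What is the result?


Interleaving "daeab" and "ijgfh":
  Position 0: 'd' from first, 'i' from second => "di"
  Position 1: 'a' from first, 'j' from second => "aj"
  Position 2: 'e' from first, 'g' from second => "eg"
  Position 3: 'a' from first, 'f' from second => "af"
  Position 4: 'b' from first, 'h' from second => "bh"
Result: diajegafbh

diajegafbh


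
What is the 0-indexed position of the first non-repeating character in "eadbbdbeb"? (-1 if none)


Input: eadbbdbeb
Character frequencies:
  'a': 1
  'b': 4
  'd': 2
  'e': 2
Scanning left to right for freq == 1:
  Position 0 ('e'): freq=2, skip
  Position 1 ('a'): unique! => answer = 1

1


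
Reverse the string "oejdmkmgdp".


Input: oejdmkmgdp
Reading characters right to left:
  Position 9: 'p'
  Position 8: 'd'
  Position 7: 'g'
  Position 6: 'm'
  Position 5: 'k'
  Position 4: 'm'
  Position 3: 'd'
  Position 2: 'j'
  Position 1: 'e'
  Position 0: 'o'
Reversed: pdgmkmdjeo

pdgmkmdjeo


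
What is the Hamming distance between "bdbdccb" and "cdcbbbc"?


Comparing "bdbdccb" and "cdcbbbc" position by position:
  Position 0: 'b' vs 'c' => differ
  Position 1: 'd' vs 'd' => same
  Position 2: 'b' vs 'c' => differ
  Position 3: 'd' vs 'b' => differ
  Position 4: 'c' vs 'b' => differ
  Position 5: 'c' vs 'b' => differ
  Position 6: 'b' vs 'c' => differ
Total differences (Hamming distance): 6

6


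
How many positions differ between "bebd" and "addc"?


Comparing "bebd" and "addc" position by position:
  Position 0: 'b' vs 'a' => DIFFER
  Position 1: 'e' vs 'd' => DIFFER
  Position 2: 'b' vs 'd' => DIFFER
  Position 3: 'd' vs 'c' => DIFFER
Positions that differ: 4

4


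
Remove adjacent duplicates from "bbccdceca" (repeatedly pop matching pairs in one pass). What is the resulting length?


Input: bbccdceca
Stack-based adjacent duplicate removal:
  Read 'b': push. Stack: b
  Read 'b': matches stack top 'b' => pop. Stack: (empty)
  Read 'c': push. Stack: c
  Read 'c': matches stack top 'c' => pop. Stack: (empty)
  Read 'd': push. Stack: d
  Read 'c': push. Stack: dc
  Read 'e': push. Stack: dce
  Read 'c': push. Stack: dcec
  Read 'a': push. Stack: dceca
Final stack: "dceca" (length 5)

5


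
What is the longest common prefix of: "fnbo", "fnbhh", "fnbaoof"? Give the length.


Words: fnbo, fnbhh, fnbaoof
  Position 0: all 'f' => match
  Position 1: all 'n' => match
  Position 2: all 'b' => match
  Position 3: ('o', 'h', 'a') => mismatch, stop
LCP = "fnb" (length 3)

3


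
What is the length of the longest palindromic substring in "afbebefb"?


Input: "afbebefb"
Checking substrings for palindromes:
  [2:5] "beb" (len 3) => palindrome
  [3:6] "ebe" (len 3) => palindrome
Longest palindromic substring: "beb" with length 3

3


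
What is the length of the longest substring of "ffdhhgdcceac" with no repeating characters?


Input: "ffdhhgdcceac"
Sliding window (track last position of each char):
  Position 0 ('f'): window [0,0] length 1 -- new best
  Position 1 ('f'): repeat (last at 0), move window start to 1
  Position 1 ('f'): window [1,1] length 1
  Position 2 ('d'): window [1,2] length 2 -- new best
  Position 3 ('h'): window [1,3] length 3 -- new best
  Position 4 ('h'): repeat (last at 3), move window start to 4
  Position 4 ('h'): window [4,4] length 1
  Position 5 ('g'): window [4,5] length 2
  Position 6 ('d'): window [4,6] length 3
  Position 7 ('c'): window [4,7] length 4 -- new best
  Position 8 ('c'): repeat (last at 7), move window start to 8
  Position 8 ('c'): window [8,8] length 1
  Position 9 ('e'): window [8,9] length 2
  Position 10 ('a'): window [8,10] length 3
  Position 11 ('c'): repeat (last at 8), move window start to 9
  Position 11 ('c'): window [9,11] length 3
Longest substring with no repeats: "hgdc" with length 4

4


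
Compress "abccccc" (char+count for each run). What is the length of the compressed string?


Input: abccccc
Runs:
  'a' x 1 => "a1"
  'b' x 1 => "b1"
  'c' x 5 => "c5"
Compressed: "a1b1c5"
Compressed length: 6

6


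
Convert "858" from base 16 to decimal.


Input: "858" in base 16
Positional expansion:
  Digit '8' (value 8) x 16^2 = 2048
  Digit '5' (value 5) x 16^1 = 80
  Digit '8' (value 8) x 16^0 = 8
Sum = 2136

2136


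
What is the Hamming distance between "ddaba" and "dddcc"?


Comparing "ddaba" and "dddcc" position by position:
  Position 0: 'd' vs 'd' => same
  Position 1: 'd' vs 'd' => same
  Position 2: 'a' vs 'd' => differ
  Position 3: 'b' vs 'c' => differ
  Position 4: 'a' vs 'c' => differ
Total differences (Hamming distance): 3

3


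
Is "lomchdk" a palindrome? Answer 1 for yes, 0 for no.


Input: lomchdk
Reversed: kdhcmol
  Compare pos 0 ('l') with pos 6 ('k'): MISMATCH
  Compare pos 1 ('o') with pos 5 ('d'): MISMATCH
  Compare pos 2 ('m') with pos 4 ('h'): MISMATCH
Result: not a palindrome

0


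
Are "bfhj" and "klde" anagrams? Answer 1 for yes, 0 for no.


Strings: "bfhj", "klde"
Sorted first:  bfhj
Sorted second: dekl
Differ at position 0: 'b' vs 'd' => not anagrams

0


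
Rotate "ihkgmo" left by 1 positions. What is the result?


Input: "ihkgmo", rotate left by 1
First 1 characters: "i"
Remaining characters: "hkgmo"
Concatenate remaining + first: "hkgmo" + "i" = "hkgmoi"

hkgmoi


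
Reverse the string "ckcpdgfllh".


Input: ckcpdgfllh
Reading characters right to left:
  Position 9: 'h'
  Position 8: 'l'
  Position 7: 'l'
  Position 6: 'f'
  Position 5: 'g'
  Position 4: 'd'
  Position 3: 'p'
  Position 2: 'c'
  Position 1: 'k'
  Position 0: 'c'
Reversed: hllfgdpckc

hllfgdpckc


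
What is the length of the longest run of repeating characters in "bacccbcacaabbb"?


Input: "bacccbcacaabbb"
Scanning for longest run:
  Position 1 ('a'): new char, reset run to 1
  Position 2 ('c'): new char, reset run to 1
  Position 3 ('c'): continues run of 'c', length=2
  Position 4 ('c'): continues run of 'c', length=3
  Position 5 ('b'): new char, reset run to 1
  Position 6 ('c'): new char, reset run to 1
  Position 7 ('a'): new char, reset run to 1
  Position 8 ('c'): new char, reset run to 1
  Position 9 ('a'): new char, reset run to 1
  Position 10 ('a'): continues run of 'a', length=2
  Position 11 ('b'): new char, reset run to 1
  Position 12 ('b'): continues run of 'b', length=2
  Position 13 ('b'): continues run of 'b', length=3
Longest run: 'c' with length 3

3


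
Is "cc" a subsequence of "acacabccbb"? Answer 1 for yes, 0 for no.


Check if "cc" is a subsequence of "acacabccbb"
Greedy scan:
  Position 0 ('a'): no match needed
  Position 1 ('c'): matches sub[0] = 'c'
  Position 2 ('a'): no match needed
  Position 3 ('c'): matches sub[1] = 'c'
  Position 4 ('a'): no match needed
  Position 5 ('b'): no match needed
  Position 6 ('c'): no match needed
  Position 7 ('c'): no match needed
  Position 8 ('b'): no match needed
  Position 9 ('b'): no match needed
All 2 characters matched => is a subsequence

1
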